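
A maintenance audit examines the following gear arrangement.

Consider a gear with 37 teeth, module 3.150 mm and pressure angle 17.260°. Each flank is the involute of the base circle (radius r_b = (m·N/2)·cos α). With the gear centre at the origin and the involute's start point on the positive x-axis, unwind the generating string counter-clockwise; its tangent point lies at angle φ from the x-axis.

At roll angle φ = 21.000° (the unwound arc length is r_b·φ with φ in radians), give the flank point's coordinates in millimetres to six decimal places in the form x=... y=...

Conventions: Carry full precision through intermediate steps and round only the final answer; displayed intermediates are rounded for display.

x=59.264127 y=0.901145

single-mesh involute tooth geometry (37T wheel at module 3.150)
pitch radius r_p = m·N/2 = 3.150·37/2 = 58.275000
base radius r_b = r_p·cos α = 58.275000·cos 17.260° = 55.650770
roll angle φ = 21.000° = 0.36651914 rad
x = r_b·(cos φ + φ·sin φ) = 59.264127
y = r_b·(sin φ − φ·cos φ) = 0.901145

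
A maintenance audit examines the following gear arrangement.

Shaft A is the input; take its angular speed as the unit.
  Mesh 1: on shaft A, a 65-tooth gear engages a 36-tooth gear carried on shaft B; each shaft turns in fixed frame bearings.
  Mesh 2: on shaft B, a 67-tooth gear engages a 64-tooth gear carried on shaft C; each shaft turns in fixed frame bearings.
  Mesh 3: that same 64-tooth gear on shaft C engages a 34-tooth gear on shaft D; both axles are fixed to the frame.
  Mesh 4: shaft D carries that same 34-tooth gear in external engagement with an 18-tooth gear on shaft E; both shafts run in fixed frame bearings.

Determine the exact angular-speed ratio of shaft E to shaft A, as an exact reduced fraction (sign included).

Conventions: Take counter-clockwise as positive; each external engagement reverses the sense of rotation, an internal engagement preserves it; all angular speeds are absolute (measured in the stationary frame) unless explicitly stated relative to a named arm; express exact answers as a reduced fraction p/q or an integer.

class = fixed-axis compound train [4 meshes; 4 ratios multiply, 4 sense flips]
mesh 1 [65T→36T]: running ratio 65/36, sense −
mesh 2 [67T→64T]: running ratio 4355/2304, sense +
mesh 3 [64T→34T]: running ratio 4355/1224, sense −
mesh 4 [34T→18T]: running ratio 4355/648, sense +
ω_out/ω_in = 4355/648

4355/648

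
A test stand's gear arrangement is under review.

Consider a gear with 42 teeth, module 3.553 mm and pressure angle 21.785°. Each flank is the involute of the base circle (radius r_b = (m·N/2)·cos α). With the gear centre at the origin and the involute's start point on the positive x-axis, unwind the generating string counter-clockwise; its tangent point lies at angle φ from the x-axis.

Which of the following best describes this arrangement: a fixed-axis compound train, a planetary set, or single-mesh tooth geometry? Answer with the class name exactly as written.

recognized (one wheel, involute flank): single-mesh tooth geometry, m = 3.553, N = 42
classification: single-mesh tooth geometry

single-mesh tooth geometry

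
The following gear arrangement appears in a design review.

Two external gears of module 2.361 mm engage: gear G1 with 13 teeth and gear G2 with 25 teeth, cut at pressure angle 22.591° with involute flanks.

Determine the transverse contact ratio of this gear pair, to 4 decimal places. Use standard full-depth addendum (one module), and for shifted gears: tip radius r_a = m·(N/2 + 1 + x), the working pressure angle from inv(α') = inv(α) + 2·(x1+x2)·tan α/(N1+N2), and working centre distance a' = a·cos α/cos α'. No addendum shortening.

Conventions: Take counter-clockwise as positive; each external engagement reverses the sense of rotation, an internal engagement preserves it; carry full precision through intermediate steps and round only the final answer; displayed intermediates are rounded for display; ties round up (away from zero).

1.4493

recognized (one external pair, fixed centres): single-mesh tooth geometry, m = 2.361, N1 = 13, N2 = 25
base radii: r_b1 = 14.168972, r_b2 = 27.248023
tip radii: r_a1 = 17.707500, r_a2 = 31.873500
no profile shift: α' = α, a' = a
action lengths: √(r_a1²−r_b1²) = 10.620536, √(r_a2²−r_b2²) = 16.536785
base pitch p_b = π·m·cos α = 6.848175
CR = (10.620536 + 16.536785 − 44.859000·sin 22.59100°)/6.848175 = 1.449251
contact ratio ≈ 1.4493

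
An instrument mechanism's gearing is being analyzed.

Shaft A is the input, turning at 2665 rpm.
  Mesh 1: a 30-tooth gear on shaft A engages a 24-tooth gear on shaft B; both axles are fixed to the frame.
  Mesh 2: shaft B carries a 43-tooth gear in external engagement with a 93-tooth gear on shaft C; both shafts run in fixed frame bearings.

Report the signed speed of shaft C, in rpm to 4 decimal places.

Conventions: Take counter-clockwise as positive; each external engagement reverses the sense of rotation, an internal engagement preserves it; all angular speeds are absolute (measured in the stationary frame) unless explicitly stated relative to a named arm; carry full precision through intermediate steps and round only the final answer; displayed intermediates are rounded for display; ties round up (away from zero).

2-mesh fixed-axis compound train (all bearings frame-fixed)
mesh 1 [30T→24T]: ω = 2665.0000×30/24 = 3331.2500 rpm, sense flips to −
mesh 2 [43T→93T]: ω = 3331.2500×43/93 = 1540.2554 rpm, sense flips to +
signed output speed = +1540.2554 rpm

+1540.2554 rpm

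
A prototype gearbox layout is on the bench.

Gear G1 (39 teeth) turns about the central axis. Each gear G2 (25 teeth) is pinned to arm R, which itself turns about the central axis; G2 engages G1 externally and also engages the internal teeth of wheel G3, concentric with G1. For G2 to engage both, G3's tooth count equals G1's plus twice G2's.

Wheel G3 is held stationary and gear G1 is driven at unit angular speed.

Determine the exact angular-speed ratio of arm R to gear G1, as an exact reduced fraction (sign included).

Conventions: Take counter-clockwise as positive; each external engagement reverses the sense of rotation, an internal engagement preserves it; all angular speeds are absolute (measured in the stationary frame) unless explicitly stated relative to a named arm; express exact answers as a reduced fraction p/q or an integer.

39/128

topology: planetary set — G1 39T / G2 25T / G3 89T, arm = carrier (Willis)
ring teeth: 39 + 2·25 = 89
39(ω_sun−ω_arm) = −89(ω_ring−ω_arm),  ω_ring = 0, ω_sun = 1
39(1−ω_arm) = −89(0−ω_arm)  ⇒  128·ω_arm = 39  ⇒  ω_arm = 39/128
ω_out/ω_in = 39/128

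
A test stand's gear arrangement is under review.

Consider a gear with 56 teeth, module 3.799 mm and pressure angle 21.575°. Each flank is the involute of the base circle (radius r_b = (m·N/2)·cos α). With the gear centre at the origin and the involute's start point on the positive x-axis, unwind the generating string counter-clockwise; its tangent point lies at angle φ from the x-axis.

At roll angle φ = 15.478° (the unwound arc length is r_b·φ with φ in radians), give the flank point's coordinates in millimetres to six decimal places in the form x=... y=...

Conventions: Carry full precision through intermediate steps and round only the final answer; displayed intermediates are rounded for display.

class = single-mesh tooth geometry [base-circle involute, m = 3.799, 56T]
pitch radius r_p = m·N/2 = 3.799·56/2 = 106.372000
base radius r_b = r_p·cos α = 106.372000·cos 21.575° = 98.919261
roll angle φ = 15.478° = 0.27014206 rad
x = r_b·(cos φ + φ·sin φ) = 102.463079
y = r_b·(sin φ − φ·cos φ) = 0.645303

x=102.463079 y=0.645303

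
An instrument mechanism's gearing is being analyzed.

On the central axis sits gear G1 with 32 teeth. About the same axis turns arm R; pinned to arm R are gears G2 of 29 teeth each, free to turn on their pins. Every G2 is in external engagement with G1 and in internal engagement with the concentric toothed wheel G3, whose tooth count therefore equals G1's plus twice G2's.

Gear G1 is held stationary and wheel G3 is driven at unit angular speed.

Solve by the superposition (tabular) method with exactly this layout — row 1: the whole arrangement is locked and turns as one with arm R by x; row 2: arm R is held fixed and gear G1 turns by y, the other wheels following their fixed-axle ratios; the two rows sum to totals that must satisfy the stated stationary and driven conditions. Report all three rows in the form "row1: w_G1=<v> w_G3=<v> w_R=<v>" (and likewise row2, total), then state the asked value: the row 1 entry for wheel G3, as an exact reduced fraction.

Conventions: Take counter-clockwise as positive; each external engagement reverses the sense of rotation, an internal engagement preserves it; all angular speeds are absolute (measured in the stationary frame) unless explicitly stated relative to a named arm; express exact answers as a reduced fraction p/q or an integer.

row1: w_G1=45/61 w_G3=45/61 w_R=45/61
row2: w_G1=-45/61 w_G3=16/61 w_R=0
total: w_G1=0 w_G3=1 w_R=45/61
asked value: 45/61

planetary set (32T centre, 29T on arm, 90T internal) — Willis relation
row 1: whole set turns with the arm by x
superposition row 2 [arm held]: sun y, ring −(32/90)·y, arm 0
boundary: total ω_sun = x + y = 0 and total ω_ring = x − (32/90)·y = 1  ⇒  y = -45/61, x = 45/61
row 2 ring = −(32/90)·(-45/61) = 16/61
totals (row 1 + row 2): sun 45/61 + (-45/61) = 0, ring 45/61 + 16/61 = 1, arm 45/61 + 0 = 45/61
asked cell (row1, ring) = 45/61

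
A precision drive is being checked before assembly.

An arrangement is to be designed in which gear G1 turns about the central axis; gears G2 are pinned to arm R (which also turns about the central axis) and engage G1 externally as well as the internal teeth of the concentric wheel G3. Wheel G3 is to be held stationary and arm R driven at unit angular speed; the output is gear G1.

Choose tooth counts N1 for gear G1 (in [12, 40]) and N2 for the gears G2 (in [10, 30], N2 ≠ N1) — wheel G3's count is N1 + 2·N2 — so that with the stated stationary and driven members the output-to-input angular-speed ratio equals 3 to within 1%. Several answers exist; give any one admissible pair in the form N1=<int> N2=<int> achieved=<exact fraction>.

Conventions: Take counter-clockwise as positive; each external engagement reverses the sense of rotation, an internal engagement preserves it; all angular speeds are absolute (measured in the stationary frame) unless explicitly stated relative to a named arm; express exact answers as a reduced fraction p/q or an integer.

N1=20 N2=10 achieved=3

topology: planetary set — design target 3, arm = carrier (Willis)
Willis with ω_ring = 0: ω_sun/ω_arm = (N1+N3)/N1; set equal to 3  ⇒  N3/N1 = 3 − 1 = 2
N3 = N1 + 2·N2  ⇒  N2/N1 = (N3/N1 − 1)/2 = (2 − 1)/2 = 1/2
smallest multiple with N1 ≥ 12 and N2 ≥ 10: k = 10  ⇒  N1 = 10·2 = 20, N2 = 10·1 = 10 (N1 ≤ 40, N2 ≤ 30, N2 ≠ N1 ✓), N3 = 20 + 2·10 = 40
check: (N1+N3)/N1 with N1 = 20, N3 = 40 gives 3; |achieved − target| = 0 ≤ 3/100 ✓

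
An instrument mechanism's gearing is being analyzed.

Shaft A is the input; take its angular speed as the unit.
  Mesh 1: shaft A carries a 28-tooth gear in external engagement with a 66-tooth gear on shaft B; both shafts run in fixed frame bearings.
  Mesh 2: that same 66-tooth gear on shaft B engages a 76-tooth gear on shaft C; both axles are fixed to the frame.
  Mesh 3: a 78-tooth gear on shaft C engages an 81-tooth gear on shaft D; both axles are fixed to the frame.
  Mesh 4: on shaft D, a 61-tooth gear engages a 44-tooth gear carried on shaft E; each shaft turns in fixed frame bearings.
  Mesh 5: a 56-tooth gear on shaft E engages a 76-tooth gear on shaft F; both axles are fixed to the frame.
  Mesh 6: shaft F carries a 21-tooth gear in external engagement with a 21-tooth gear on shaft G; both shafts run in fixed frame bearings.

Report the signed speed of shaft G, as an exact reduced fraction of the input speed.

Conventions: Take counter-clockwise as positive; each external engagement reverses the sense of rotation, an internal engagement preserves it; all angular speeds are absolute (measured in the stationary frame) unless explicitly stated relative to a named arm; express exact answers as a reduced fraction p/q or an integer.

38857/107217

6-mesh fixed-axis compound train (all bearings frame-fixed)
mesh 1 [28T→66T]: |ω|/ω_in = 1×28/66 = 14/33, sense flips to −
mesh 2 [66T→76T]: |ω|/ω_in = (14/33)×66/76 = 7/19, sense flips to +
mesh 3 [78T→81T]: |ω|/ω_in = (7/19)×78/81 = 182/513, sense flips to −
mesh 4 [61T→44T]: |ω|/ω_in = (182/513)×61/44 = 5551/11286, sense flips to +
mesh 5 [56T→76T]: |ω|/ω_in = (5551/11286)×56/76 = 38857/107217, sense flips to −
mesh 6 [21T→21T]: |ω|/ω_in = (38857/107217)×21/21 = 38857/107217, sense flips to +
signed output speed (× input speed) = 38857/107217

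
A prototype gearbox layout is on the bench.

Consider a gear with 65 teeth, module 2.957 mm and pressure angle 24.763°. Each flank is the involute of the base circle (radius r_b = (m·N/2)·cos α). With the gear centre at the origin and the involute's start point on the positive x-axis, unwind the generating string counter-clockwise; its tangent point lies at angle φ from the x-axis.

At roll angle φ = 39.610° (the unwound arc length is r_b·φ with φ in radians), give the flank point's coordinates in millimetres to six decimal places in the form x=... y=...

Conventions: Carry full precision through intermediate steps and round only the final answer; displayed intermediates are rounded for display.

x=105.692900 y=9.159440

recognized (one wheel, involute flank): single-mesh tooth geometry, m = 2.957, N = 65
pitch radius r_p = m·N/2 = 2.957·65/2 = 96.102500
base radius r_b = r_p·cos α = 96.102500·cos 24.763° = 87.265698
roll angle φ = 39.610° = 0.69132492 rad
x = r_b·(cos φ + φ·sin φ) = 105.692900
y = r_b·(sin φ − φ·cos φ) = 9.159440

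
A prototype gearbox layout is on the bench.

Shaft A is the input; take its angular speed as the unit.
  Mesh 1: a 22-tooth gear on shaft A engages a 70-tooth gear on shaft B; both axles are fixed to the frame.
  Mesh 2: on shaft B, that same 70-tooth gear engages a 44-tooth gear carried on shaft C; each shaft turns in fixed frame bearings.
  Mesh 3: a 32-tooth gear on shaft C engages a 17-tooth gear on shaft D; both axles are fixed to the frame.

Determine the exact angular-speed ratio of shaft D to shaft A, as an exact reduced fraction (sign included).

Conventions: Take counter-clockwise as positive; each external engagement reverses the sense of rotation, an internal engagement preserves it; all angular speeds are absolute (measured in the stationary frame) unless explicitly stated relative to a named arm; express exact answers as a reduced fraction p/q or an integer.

class = fixed-axis compound train [3 meshes; 3 ratios multiply, 3 sense flips]
mesh 1 [22T→70T]: running ratio 11/35, sense −
mesh 2 [70T→44T]: running ratio 1/2, sense +
mesh 3 [32T→17T]: running ratio 16/17, sense −
ω_out/ω_in = -16/17

-16/17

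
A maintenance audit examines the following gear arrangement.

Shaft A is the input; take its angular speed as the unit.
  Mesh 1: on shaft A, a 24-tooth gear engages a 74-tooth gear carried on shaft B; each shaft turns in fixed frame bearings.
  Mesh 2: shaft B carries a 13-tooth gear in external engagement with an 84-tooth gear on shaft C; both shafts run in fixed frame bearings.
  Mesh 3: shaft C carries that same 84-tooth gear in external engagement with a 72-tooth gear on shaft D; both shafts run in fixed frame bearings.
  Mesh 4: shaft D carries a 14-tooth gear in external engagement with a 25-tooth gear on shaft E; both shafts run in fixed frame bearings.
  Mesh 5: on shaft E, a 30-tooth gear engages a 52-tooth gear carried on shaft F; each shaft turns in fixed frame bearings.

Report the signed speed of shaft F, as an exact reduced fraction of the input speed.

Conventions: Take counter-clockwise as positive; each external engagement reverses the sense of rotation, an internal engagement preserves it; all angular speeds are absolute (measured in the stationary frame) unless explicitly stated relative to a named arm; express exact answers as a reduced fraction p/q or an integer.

5-mesh fixed-axis compound train (all bearings frame-fixed)
mesh 1 [24T→74T]: |ω|/ω_in = 1×24/74 = 12/37, sense flips to −
mesh 2 [13T→84T]: |ω|/ω_in = (12/37)×13/84 = 13/259, sense flips to +
mesh 3 [84T→72T]: |ω|/ω_in = (13/259)×84/72 = 13/222, sense flips to −
mesh 4 [14T→25T]: |ω|/ω_in = (13/222)×14/25 = 91/2775, sense flips to +
mesh 5 [30T→52T]: |ω|/ω_in = (91/2775)×30/52 = 7/370, sense flips to −
signed output speed (× input speed) = -7/370

-7/370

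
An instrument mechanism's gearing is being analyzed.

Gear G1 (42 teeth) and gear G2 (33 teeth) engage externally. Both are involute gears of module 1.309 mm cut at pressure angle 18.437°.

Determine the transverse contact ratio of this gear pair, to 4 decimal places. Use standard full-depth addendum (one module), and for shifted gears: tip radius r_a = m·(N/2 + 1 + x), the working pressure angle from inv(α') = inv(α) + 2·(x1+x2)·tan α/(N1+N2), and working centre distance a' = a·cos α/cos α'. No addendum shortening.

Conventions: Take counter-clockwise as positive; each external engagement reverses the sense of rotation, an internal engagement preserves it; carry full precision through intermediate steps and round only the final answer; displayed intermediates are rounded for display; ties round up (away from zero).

single-mesh involute tooth geometry (42T engaging 33T at module 1.309)
base radii: r_b1 = 26.078044, r_b2 = 20.489892
tip radii: r_a1 = 28.798000, r_a2 = 22.907500
no profile shift: α' = α, a' = a
action lengths: √(r_a1²−r_b1²) = 12.217218, √(r_a2²−r_b2²) = 10.242944
base pitch p_b = π·m·cos α = 3.901266
CR = (12.217218 + 10.242944 − 49.087500·sin 18.43700°)/3.901266 = 1.777798
contact ratio ≈ 1.7778

1.7778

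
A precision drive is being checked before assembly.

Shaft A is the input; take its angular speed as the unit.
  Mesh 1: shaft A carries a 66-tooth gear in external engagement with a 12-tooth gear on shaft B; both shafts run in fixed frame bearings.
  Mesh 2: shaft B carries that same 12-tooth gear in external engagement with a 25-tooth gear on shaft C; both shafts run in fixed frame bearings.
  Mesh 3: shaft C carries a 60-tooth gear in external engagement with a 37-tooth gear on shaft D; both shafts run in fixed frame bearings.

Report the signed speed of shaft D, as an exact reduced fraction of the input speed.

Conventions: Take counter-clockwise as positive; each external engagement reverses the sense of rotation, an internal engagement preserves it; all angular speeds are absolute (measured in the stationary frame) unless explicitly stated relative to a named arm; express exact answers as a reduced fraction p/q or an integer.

-792/185

3-mesh fixed-axis compound train (all bearings frame-fixed)
mesh 1 [66T→12T]: |ω|/ω_in = 1×66/12 = 11/2, sense flips to −
mesh 2 [12T→25T]: |ω|/ω_in = (11/2)×12/25 = 66/25, sense flips to +
mesh 3 [60T→37T]: |ω|/ω_in = (66/25)×60/37 = 792/185, sense flips to −
signed output speed (× input speed) = -792/185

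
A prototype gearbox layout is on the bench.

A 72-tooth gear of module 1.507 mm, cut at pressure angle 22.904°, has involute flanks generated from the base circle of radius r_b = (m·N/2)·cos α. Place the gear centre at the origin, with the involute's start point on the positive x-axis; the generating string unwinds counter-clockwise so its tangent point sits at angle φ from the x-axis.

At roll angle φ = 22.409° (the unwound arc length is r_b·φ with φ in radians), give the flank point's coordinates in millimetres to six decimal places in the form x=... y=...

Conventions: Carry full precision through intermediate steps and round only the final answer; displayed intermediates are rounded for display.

class = single-mesh tooth geometry [base-circle involute, m = 1.507, 72T]
pitch radius r_p = m·N/2 = 1.507·72/2 = 54.252000
base radius r_b = r_p·cos α = 54.252000·cos 22.904° = 49.974677
roll angle φ = 22.409° = 0.39111083 rad
x = r_b·(cos φ + φ·sin φ) = 53.651999
y = r_b·(sin φ − φ·cos φ) = 0.981455

x=53.651999 y=0.981455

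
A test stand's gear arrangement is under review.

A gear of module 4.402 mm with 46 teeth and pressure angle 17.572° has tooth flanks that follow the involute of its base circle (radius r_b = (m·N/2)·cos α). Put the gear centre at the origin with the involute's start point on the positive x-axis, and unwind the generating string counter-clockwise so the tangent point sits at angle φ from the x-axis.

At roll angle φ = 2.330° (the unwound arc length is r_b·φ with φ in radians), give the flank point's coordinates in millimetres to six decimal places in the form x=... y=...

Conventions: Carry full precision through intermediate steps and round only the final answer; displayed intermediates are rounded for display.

single-mesh involute tooth geometry (46T wheel at module 4.402)
pitch radius r_p = m·N/2 = 4.402·46/2 = 101.246000
base radius r_b = r_p·cos α = 101.246000·cos 17.572° = 96.521692
roll angle φ = 2.330° = 0.04066617 rad
x = r_b·(cos φ + φ·sin φ) = 96.601469
y = r_b·(sin φ − φ·cos φ) = 0.002163

x=96.601469 y=0.002163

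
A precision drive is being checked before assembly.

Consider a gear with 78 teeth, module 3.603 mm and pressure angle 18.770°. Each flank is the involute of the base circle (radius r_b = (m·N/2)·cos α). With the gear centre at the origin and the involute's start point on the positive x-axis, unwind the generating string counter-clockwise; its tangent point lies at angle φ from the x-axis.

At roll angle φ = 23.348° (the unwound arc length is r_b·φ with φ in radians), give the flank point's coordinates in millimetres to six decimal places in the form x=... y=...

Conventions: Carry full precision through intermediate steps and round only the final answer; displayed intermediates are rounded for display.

x=143.636007 y=2.951388

topology: single-mesh involute geometry — m = 3.603, N = 78
pitch radius r_p = m·N/2 = 3.603·78/2 = 140.517000
base radius r_b = r_p·cos α = 140.517000·cos 18.770° = 133.044006
roll angle φ = 23.348° = 0.40749947 rad
x = r_b·(cos φ + φ·sin φ) = 143.636007
y = r_b·(sin φ − φ·cos φ) = 2.951388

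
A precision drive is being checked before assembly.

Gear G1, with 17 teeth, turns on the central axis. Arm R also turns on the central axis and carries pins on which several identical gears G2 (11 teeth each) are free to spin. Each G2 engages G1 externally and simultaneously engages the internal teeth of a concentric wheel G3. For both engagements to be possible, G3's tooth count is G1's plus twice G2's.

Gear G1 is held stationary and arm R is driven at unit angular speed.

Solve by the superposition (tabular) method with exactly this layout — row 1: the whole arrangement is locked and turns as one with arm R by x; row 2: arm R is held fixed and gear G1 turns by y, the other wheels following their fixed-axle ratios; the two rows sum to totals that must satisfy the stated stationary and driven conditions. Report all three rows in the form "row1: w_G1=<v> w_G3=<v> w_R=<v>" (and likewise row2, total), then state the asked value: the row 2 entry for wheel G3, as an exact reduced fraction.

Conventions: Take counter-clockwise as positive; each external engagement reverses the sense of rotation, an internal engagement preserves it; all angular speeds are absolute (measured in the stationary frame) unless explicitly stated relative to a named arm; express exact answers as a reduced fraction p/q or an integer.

recognized (axles ride arm R): planetary set, 17/11/39 teeth
row 1 — lock + rotate with arm: ω_sun = ω_ring = ω_arm = x
row 2 — arm fixed, fixed-axis ratios: sun y, ring −(17/39)·y, arm 0
boundary: total ω_sun = x + y = 0 and total ω_arm = x = 1  ⇒  y = -1, x = 1
row 2 ring = −(17/39)·(-1) = 17/39
totals (row 1 + row 2): sun 1 + (-1) = 0, ring 1 + 17/39 = 56/39, arm 1 + 0 = 1
asked cell (row2, ring) = 17/39

row1: w_G1=1 w_G3=1 w_R=1
row2: w_G1=-1 w_G3=17/39 w_R=0
total: w_G1=0 w_G3=56/39 w_R=1
asked value: 17/39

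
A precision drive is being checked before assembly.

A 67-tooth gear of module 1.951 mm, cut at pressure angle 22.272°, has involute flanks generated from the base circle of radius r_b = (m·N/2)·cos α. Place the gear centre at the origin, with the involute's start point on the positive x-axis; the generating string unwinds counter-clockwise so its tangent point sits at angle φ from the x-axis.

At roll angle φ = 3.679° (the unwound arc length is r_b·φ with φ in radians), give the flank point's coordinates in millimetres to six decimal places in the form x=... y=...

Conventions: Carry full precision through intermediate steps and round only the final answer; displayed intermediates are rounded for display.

topology: single-mesh involute geometry — m = 1.951, N = 67
pitch radius r_p = m·N/2 = 1.951·67/2 = 65.358500
base radius r_b = r_p·cos α = 65.358500·cos 22.272° = 60.482432
roll angle φ = 3.679° = 0.06421066 rad
x = r_b·(cos φ + φ·sin φ) = 60.606988
y = r_b·(sin φ − φ·cos φ) = 0.005335

x=60.606988 y=0.005335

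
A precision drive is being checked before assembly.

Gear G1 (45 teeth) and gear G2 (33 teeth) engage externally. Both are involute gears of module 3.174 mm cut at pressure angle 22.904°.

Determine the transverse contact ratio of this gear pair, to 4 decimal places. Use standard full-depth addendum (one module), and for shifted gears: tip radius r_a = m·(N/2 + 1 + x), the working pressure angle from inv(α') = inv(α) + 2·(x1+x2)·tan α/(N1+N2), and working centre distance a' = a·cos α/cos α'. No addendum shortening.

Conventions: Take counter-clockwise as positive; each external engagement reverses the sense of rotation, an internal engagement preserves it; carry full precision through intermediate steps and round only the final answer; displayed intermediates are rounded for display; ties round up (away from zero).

1.5798

single-mesh involute tooth geometry (45T engaging 33T at module 3.174)
base radii: r_b1 = 65.784516, r_b2 = 48.241978
tip radii: r_a1 = 74.589000, r_a2 = 55.545000
no profile shift: α' = α, a' = a
action lengths: √(r_a1²−r_b1²) = 35.155603, √(r_a2²−r_b2²) = 27.531048
base pitch p_b = π·m·cos α = 9.185251
CR = (35.155603 + 27.531048 − 123.786000·sin 22.90400°)/9.185251 = 1.579771
contact ratio ≈ 1.5798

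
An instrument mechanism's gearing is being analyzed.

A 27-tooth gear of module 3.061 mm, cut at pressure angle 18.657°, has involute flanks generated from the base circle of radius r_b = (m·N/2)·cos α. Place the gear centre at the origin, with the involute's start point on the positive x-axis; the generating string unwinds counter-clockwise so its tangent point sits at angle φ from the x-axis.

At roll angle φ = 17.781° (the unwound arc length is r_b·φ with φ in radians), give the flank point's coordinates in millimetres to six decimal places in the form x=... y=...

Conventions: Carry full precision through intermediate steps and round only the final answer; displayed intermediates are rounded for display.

recognized (one wheel, involute flank): single-mesh tooth geometry, m = 3.061, N = 27
pitch radius r_p = m·N/2 = 3.061·27/2 = 41.323500
base radius r_b = r_p·cos α = 41.323500·cos 18.657° = 39.151976
roll angle φ = 17.781° = 0.31033699 rad
x = r_b·(cos φ + φ·sin φ) = 40.992169
y = r_b·(sin φ − φ·cos φ) = 0.386318

x=40.992169 y=0.386318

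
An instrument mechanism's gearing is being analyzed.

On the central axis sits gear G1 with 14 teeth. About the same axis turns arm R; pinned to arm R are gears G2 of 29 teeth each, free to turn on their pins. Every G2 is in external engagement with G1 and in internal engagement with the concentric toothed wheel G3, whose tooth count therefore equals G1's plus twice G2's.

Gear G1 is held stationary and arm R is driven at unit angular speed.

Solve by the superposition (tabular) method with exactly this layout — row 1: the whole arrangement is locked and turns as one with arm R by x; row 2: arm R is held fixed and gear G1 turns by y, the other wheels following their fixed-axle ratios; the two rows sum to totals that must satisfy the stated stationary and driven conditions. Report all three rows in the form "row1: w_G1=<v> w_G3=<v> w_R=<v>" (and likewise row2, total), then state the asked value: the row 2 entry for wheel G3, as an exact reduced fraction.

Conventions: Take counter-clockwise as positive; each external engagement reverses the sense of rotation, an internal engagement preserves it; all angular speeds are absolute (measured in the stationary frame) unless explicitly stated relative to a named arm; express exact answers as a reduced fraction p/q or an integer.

class = planetary set [G3 = 14+2·29 = 72; Willis about the carrier]
row 1: whole set turns with the arm by x
row 2 — arm fixed, fixed-axis ratios: sun y, ring −(14/72)·y, arm 0
boundary: total ω_sun = x + y = 0 and total ω_arm = x = 1  ⇒  y = -1, x = 1
row 2 ring = −(14/72)·(-1) = 7/36
totals (row 1 + row 2): sun 1 + (-1) = 0, ring 1 + 7/36 = 43/36, arm 1 + 0 = 1
asked cell (row2, ring) = 7/36

row1: w_G1=1 w_G3=1 w_R=1
row2: w_G1=-1 w_G3=7/36 w_R=0
total: w_G1=0 w_G3=43/36 w_R=1
asked value: 7/36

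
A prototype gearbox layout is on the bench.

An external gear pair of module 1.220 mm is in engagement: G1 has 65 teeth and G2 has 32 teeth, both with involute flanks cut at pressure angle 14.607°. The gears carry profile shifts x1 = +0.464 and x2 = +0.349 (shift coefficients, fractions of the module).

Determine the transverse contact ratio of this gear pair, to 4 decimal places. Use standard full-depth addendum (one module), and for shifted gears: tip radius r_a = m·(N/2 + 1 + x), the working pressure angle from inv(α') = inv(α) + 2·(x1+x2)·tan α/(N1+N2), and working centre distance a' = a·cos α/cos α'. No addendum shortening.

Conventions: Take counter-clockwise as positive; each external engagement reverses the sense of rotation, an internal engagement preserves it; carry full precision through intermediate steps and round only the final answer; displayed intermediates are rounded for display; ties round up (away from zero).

1.8964

class = single-mesh tooth geometry [involute pair 65T × 32T, m = 1.220]
base radii: r_b1 = 38.368447, r_b2 = 18.889082
tip radii: r_a1 = 41.436080, r_a2 = 21.165780
inv(α') = inv(14.607°) + 2·(+0.464+0.349)·tan α/(65+32) = 0.01003930  ⇒  α' = 17.59918°
a' = a·cos α / cos α' = 59.1700·cos 14.607°/cos 17.59918° = 60.069063
action lengths: √(r_a1²−r_b1²) = 15.646437, √(r_a2²−r_b2²) = 9.549494
base pitch p_b = π·m·cos α = 3.708863
CR = (15.646437 + 9.549494 − 60.069063·sin 17.59918°)/3.708863 = 1.896449
contact ratio ≈ 1.8964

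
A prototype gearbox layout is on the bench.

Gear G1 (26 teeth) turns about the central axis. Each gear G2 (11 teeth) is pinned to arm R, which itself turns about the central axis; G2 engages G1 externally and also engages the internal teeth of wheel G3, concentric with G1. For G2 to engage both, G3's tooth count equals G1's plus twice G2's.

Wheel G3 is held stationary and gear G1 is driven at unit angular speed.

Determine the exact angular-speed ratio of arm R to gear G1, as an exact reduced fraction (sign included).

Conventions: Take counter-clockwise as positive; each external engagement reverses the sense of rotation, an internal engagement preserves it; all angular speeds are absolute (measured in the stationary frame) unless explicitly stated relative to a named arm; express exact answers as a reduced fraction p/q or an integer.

topology: planetary set — G1 26T / G2 11T / G3 48T, arm = carrier (Willis)
ring teeth: 26 + 2·11 = 48
26(ω_sun−ω_arm) = −48(ω_ring−ω_arm),  ω_ring = 0, ω_sun = 1
26(1−ω_arm) = −48(0−ω_arm)  ⇒  74·ω_arm = 26  ⇒  ω_arm = 13/37
ω_out/ω_in = 13/37

13/37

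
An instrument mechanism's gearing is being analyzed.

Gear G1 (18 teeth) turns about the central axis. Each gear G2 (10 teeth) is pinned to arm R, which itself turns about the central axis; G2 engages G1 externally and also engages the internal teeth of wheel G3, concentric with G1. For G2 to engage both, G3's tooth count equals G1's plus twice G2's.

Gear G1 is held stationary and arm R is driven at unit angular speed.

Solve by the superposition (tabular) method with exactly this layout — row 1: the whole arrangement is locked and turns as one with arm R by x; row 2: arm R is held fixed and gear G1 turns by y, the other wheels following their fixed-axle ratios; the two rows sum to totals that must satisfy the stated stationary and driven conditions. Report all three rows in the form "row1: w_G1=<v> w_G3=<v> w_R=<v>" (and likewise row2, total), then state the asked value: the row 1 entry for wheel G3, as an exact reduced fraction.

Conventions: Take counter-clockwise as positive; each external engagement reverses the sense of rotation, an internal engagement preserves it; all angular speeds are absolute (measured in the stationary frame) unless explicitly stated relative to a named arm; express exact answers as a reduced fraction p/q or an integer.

row1: w_G1=1 w_G3=1 w_R=1
row2: w_G1=-1 w_G3=9/19 w_R=0
total: w_G1=0 w_G3=28/19 w_R=1
asked value: 1

recognized (axles ride arm R): planetary set, 18/10/38 teeth
superposition row 1 [locked train]: every member turns x
row 2: sun turns y, ring = −(18/38)·y, arm 0
boundary: total ω_sun = x + y = 0 and total ω_arm = x = 1  ⇒  y = -1, x = 1
row 2 ring = −(18/38)·(-1) = 9/19
totals (row 1 + row 2): sun 1 + (-1) = 0, ring 1 + 9/19 = 28/19, arm 1 + 0 = 1
asked cell (row1, ring) = 1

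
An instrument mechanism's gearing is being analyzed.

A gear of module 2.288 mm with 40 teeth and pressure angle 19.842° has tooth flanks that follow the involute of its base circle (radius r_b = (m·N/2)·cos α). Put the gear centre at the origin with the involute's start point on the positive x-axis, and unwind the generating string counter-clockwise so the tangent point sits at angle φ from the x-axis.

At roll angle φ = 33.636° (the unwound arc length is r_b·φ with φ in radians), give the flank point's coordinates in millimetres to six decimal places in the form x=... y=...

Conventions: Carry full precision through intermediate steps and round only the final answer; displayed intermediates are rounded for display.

x=49.833587 y=2.804063

class = single-mesh tooth geometry [base-circle involute, m = 2.288, 40T]
pitch radius r_p = m·N/2 = 2.288·40/2 = 45.760000
base radius r_b = r_p·cos α = 45.760000·cos 19.842° = 43.043330
roll angle φ = 33.636° = 0.58705895 rad
x = r_b·(cos φ + φ·sin φ) = 49.833587
y = r_b·(sin φ − φ·cos φ) = 2.804063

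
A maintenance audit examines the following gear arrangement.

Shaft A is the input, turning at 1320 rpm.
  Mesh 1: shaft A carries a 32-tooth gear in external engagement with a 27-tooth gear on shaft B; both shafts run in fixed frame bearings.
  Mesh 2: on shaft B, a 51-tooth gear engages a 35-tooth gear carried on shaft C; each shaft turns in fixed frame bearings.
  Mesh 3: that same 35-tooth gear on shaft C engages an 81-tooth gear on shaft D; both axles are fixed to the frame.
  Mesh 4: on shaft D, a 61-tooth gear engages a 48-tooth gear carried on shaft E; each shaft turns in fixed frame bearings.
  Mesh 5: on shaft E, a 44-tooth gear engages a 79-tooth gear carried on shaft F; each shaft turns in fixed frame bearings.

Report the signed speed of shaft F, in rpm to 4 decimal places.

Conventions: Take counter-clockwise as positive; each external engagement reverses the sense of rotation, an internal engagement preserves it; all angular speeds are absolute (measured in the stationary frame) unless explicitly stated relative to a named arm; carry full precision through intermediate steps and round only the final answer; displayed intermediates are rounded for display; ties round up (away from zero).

-697.2034 rpm

class = fixed-axis compound train [5 meshes; 5 ratios multiply, 5 sense flips]
mesh 1 [32T→27T]: ω = 1320.0000×32/27 = 1564.4444 rpm, sense flips to −
mesh 2 [51T→35T]: ω = 1564.4444×51/35 = 2279.6190 rpm, sense flips to +
mesh 3 [35T→81T]: ω = 2279.6190×35/81 = 985.0206 rpm, sense flips to −
mesh 4 [61T→48T]: ω = 985.0206×61/48 = 1251.7970 rpm, sense flips to +
mesh 5 [44T→79T]: ω = 1251.7970×44/79 = 697.2034 rpm, sense flips to −
signed output speed = -697.2034 rpm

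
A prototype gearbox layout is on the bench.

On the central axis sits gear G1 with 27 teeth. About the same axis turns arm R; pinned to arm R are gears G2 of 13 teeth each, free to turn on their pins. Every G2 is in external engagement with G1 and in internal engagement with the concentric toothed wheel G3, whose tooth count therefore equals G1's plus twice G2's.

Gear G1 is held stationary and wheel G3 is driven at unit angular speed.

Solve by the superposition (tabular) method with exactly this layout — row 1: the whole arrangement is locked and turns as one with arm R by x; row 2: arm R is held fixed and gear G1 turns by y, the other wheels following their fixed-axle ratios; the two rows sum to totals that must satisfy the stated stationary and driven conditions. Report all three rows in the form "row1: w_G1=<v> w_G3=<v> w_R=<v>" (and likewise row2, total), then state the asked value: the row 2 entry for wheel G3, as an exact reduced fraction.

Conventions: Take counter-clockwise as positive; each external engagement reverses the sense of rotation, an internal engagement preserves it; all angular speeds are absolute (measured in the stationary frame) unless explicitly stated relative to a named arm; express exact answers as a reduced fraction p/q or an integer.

topology: planetary set — G1 27T / G2 13T / G3 53T, arm = carrier (Willis)
superposition row 1 [locked train]: every member turns x
row 2 — arm fixed, fixed-axis ratios: sun y, ring −(27/53)·y, arm 0
boundary: total ω_sun = x + y = 0 and total ω_ring = x − (27/53)·y = 1  ⇒  y = -53/80, x = 53/80
row 2 ring = −(27/53)·(-53/80) = 27/80
totals (row 1 + row 2): sun 53/80 + (-53/80) = 0, ring 53/80 + 27/80 = 1, arm 53/80 + 0 = 53/80
asked cell (row2, ring) = 27/80

row1: w_G1=53/80 w_G3=53/80 w_R=53/80
row2: w_G1=-53/80 w_G3=27/80 w_R=0
total: w_G1=0 w_G3=1 w_R=53/80
asked value: 27/80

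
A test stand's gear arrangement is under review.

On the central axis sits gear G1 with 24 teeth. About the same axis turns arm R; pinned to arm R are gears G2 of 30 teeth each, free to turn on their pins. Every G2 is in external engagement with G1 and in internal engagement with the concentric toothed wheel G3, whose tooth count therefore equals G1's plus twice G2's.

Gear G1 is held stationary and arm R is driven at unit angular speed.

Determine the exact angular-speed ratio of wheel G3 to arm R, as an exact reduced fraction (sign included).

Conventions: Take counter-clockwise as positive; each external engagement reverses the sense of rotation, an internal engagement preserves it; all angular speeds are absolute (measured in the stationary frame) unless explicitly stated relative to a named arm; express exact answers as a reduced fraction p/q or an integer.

9/7

recognized (axles ride arm R): planetary set, 24/30/84 teeth
ring teeth: 24 + 2·30 = 84
24(ω_sun−ω_arm) = −84(ω_ring−ω_arm),  ω_sun = 0, ω_arm = 1
ω_ring = 1 − (24/84)(0−1) = 9/7
ω_out/ω_in = 9/7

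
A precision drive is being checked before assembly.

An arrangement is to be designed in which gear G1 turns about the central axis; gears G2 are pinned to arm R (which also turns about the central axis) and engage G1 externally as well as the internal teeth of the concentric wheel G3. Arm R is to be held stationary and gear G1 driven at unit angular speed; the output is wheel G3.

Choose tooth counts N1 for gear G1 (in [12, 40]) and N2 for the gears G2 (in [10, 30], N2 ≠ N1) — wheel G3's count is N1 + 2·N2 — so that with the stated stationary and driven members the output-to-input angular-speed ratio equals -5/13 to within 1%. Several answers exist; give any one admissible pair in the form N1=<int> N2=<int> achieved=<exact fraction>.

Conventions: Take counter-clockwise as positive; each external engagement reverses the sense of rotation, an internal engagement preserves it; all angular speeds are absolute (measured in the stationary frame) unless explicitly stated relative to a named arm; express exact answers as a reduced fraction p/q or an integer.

N1=15 N2=12 achieved=-5/13

class = planetary set [ratio -5/13 wanted; Willis about the carrier]
Willis with ω_arm = 0: ω_ring/ω_sun = −N1/N3; set equal to -5/13  ⇒  N3/N1 = −1/(-5/13) = 13/5
N3 = N1 + 2·N2  ⇒  N2/N1 = (N3/N1 − 1)/2 = (13/5 − 1)/2 = 4/5
smallest multiple with N1 ≥ 12 and N2 ≥ 10: k = 3  ⇒  N1 = 3·5 = 15, N2 = 3·4 = 12 (N1 ≤ 40, N2 ≤ 30, N2 ≠ N1 ✓), N3 = 15 + 2·12 = 39
check: −N1/N3 with N1 = 15, N3 = 39 gives -5/13; |achieved − target| = 0 ≤ 1/260 ✓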